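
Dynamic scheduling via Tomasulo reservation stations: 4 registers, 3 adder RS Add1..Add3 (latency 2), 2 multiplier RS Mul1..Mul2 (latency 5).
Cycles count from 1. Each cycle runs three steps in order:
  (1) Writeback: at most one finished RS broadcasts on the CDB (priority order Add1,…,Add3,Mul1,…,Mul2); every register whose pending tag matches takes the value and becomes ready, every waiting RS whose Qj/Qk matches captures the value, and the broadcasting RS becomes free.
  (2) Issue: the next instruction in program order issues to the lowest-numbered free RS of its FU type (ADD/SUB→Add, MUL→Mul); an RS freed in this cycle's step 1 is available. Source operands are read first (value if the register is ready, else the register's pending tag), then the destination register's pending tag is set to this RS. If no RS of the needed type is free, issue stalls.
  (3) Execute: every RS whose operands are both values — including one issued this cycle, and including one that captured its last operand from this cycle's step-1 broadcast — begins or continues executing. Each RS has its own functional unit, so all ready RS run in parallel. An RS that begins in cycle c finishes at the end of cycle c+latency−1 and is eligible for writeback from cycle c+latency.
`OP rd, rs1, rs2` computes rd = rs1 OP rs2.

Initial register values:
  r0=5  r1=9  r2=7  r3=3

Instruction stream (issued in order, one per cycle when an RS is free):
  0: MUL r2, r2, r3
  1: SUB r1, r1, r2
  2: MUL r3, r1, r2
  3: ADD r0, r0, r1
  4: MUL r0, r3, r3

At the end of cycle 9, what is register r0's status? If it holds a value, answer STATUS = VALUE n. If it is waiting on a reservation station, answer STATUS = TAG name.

STATUS = TAG Mul1

cycle 1: issue MUL r2<-Mul1 // r0:5,r1:9,r2:Mul1,r3:3
cycle 2: issue SUB r1<-Add1 // r0:5,r1:Add1,r2:Mul1,r3:3
cycle 3: issue MUL r3<-Mul2 // r0:5,r1:Add1,r2:Mul1,r3:Mul2
cycle 4: issue ADD r0<-Add2 // r0:Add2,r1:Add1,r2:Mul1,r3:Mul2
cycle 5: stall // r0:Add2,r1:Add1,r2:Mul1,r3:Mul2
cycle 6: CDB Mul1=21; issue MUL r0<-Mul1 // r0:Mul1,r1:Add1,r2:21,r3:Mul2
cycle 7: - // r0:Mul1,r1:Add1,r2:21,r3:Mul2
cycle 8: CDB Add1=-12 // r0:Mul1,r1:-12,r2:21,r3:Mul2
cycle 9: - // r0:Mul1,r1:-12,r2:21,r3:Mul2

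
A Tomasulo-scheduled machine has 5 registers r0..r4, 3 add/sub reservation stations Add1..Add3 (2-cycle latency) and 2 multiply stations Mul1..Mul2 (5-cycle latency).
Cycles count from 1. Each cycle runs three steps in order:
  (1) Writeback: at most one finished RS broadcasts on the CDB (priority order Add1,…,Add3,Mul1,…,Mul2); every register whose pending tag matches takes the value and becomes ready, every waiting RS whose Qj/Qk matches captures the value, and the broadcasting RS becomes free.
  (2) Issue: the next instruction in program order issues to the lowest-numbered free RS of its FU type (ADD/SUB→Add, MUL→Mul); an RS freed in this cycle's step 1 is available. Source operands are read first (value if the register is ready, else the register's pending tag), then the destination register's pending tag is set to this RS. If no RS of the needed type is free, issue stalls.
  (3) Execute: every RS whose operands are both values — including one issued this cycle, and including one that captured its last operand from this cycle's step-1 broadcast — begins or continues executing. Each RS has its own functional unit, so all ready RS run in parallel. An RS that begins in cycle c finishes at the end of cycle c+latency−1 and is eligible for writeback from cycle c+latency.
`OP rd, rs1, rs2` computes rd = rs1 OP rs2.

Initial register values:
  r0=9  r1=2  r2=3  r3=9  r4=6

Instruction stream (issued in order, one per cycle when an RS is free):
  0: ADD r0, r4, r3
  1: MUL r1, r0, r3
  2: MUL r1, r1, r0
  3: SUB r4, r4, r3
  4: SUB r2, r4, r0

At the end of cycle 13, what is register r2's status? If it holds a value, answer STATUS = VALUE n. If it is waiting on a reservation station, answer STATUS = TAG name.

  c1: issue ADD r0<-Add1  regs: r0:Add1,r1:2,r2:3,r3:9,r4:6
  c2: issue MUL r1<-Mul1  regs: r0:Add1,r1:Mul1,r2:3,r3:9,r4:6
  c3: CDB Add1=15; issue MUL r1<-Mul2  regs: r0:15,r1:Mul2,r2:3,r3:9,r4:6
  c4: issue SUB r4<-Add1  regs: r0:15,r1:Mul2,r2:3,r3:9,r4:Add1
  c5: issue SUB r2<-Add2  regs: r0:15,r1:Mul2,r2:Add2,r3:9,r4:Add1
  c6: CDB Add1=-3  regs: r0:15,r1:Mul2,r2:Add2,r3:9,r4:-3
  c7: -  regs: r0:15,r1:Mul2,r2:Add2,r3:9,r4:-3
  c8: CDB Add2=-18  regs: r0:15,r1:Mul2,r2:-18,r3:9,r4:-3
  c9: CDB Mul1=135  regs: r0:15,r1:Mul2,r2:-18,r3:9,r4:-3
  c10: -  regs: r0:15,r1:Mul2,r2:-18,r3:9,r4:-3
  c11: -  regs: r0:15,r1:Mul2,r2:-18,r3:9,r4:-3
  c12: -  regs: r0:15,r1:Mul2,r2:-18,r3:9,r4:-3
  c13: -  regs: r0:15,r1:Mul2,r2:-18,r3:9,r4:-3

STATUS = VALUE -18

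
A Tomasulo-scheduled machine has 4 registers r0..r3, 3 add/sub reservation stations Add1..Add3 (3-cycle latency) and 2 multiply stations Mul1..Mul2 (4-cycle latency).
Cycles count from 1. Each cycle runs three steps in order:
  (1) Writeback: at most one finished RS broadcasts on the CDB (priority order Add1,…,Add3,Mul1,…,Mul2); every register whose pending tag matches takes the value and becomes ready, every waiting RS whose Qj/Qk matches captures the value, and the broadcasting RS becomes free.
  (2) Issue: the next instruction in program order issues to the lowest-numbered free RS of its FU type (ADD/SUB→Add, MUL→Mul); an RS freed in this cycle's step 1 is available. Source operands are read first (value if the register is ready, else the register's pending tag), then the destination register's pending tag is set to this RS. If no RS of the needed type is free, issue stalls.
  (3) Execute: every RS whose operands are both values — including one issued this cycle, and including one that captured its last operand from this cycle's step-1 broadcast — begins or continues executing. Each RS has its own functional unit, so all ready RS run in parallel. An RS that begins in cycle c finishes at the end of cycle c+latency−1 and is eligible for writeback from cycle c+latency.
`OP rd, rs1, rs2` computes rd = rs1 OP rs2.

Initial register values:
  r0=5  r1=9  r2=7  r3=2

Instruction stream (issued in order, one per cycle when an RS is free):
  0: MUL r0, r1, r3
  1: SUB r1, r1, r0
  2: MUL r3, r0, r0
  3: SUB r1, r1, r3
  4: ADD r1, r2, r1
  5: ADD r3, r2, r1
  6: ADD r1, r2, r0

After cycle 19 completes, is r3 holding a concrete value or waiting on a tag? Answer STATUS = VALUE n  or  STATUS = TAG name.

c1: issue MUL r0<-Mul1 | r0:Mul1,r1:9,r2:7,r3:2
c2: issue SUB r1<-Add1 | r0:Mul1,r1:Add1,r2:7,r3:2
c3: issue MUL r3<-Mul2 | r0:Mul1,r1:Add1,r2:7,r3:Mul2
c4: issue SUB r1<-Add2 | r0:Mul1,r1:Add2,r2:7,r3:Mul2
c5: CDB Mul1=18; issue ADD r1<-Add3 | r0:18,r1:Add3,r2:7,r3:Mul2
c6: stall | r0:18,r1:Add3,r2:7,r3:Mul2
c7: stall | r0:18,r1:Add3,r2:7,r3:Mul2
c8: CDB Add1=-9; issue ADD r3<-Add1 | r0:18,r1:Add3,r2:7,r3:Add1
c9: CDB Mul2=324; stall | r0:18,r1:Add3,r2:7,r3:Add1
c10: stall | r0:18,r1:Add3,r2:7,r3:Add1
c11: stall | r0:18,r1:Add3,r2:7,r3:Add1
c12: CDB Add2=-333; issue ADD r1<-Add2 | r0:18,r1:Add2,r2:7,r3:Add1
c13: - | r0:18,r1:Add2,r2:7,r3:Add1
c14: - | r0:18,r1:Add2,r2:7,r3:Add1
c15: CDB Add2=25 | r0:18,r1:25,r2:7,r3:Add1
c16: CDB Add3=-326 | r0:18,r1:25,r2:7,r3:Add1
c17: - | r0:18,r1:25,r2:7,r3:Add1
c18: - | r0:18,r1:25,r2:7,r3:Add1
c19: CDB Add1=-319 | r0:18,r1:25,r2:7,r3:-319

STATUS = VALUE -319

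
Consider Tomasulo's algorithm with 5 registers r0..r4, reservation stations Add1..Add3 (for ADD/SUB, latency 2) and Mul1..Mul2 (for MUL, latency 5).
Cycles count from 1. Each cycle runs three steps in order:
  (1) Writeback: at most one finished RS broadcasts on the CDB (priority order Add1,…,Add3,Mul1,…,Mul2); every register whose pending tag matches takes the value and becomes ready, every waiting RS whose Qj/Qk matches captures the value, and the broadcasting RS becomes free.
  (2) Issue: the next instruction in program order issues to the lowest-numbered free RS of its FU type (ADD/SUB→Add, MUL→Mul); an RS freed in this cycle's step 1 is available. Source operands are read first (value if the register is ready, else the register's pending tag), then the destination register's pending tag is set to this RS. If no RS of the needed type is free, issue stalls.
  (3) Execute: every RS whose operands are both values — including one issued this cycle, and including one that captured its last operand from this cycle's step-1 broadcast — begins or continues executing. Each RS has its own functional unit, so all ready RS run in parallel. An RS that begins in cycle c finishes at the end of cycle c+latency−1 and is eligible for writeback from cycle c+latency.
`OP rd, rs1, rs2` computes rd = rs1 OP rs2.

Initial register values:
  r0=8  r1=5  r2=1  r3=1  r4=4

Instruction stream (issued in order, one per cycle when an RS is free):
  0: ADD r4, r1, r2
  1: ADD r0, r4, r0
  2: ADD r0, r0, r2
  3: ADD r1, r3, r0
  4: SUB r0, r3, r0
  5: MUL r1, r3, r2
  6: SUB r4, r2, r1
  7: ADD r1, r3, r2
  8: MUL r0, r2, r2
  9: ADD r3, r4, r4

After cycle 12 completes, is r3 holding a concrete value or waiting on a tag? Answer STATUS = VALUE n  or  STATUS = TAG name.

cycle 1: issue ADD r4<-Add1 // r0:8,r1:5,r2:1,r3:1,r4:Add1
cycle 2: issue ADD r0<-Add2 // r0:Add2,r1:5,r2:1,r3:1,r4:Add1
cycle 3: CDB Add1=6; issue ADD r0<-Add1 // r0:Add1,r1:5,r2:1,r3:1,r4:6
cycle 4: issue ADD r1<-Add3 // r0:Add1,r1:Add3,r2:1,r3:1,r4:6
cycle 5: CDB Add2=14; issue SUB r0<-Add2 // r0:Add2,r1:Add3,r2:1,r3:1,r4:6
cycle 6: issue MUL r1<-Mul1 // r0:Add2,r1:Mul1,r2:1,r3:1,r4:6
cycle 7: CDB Add1=15; issue SUB r4<-Add1 // r0:Add2,r1:Mul1,r2:1,r3:1,r4:Add1
cycle 8: stall // r0:Add2,r1:Mul1,r2:1,r3:1,r4:Add1
cycle 9: CDB Add2=-14; issue ADD r1<-Add2 // r0:-14,r1:Add2,r2:1,r3:1,r4:Add1
cycle 10: CDB Add3=16; issue MUL r0<-Mul2 // r0:Mul2,r1:Add2,r2:1,r3:1,r4:Add1
cycle 11: CDB Add2=2; issue ADD r3<-Add2 // r0:Mul2,r1:2,r2:1,r3:Add2,r4:Add1
cycle 12: CDB Mul1=1 // r0:Mul2,r1:2,r2:1,r3:Add2,r4:Add1

STATUS = TAG Add2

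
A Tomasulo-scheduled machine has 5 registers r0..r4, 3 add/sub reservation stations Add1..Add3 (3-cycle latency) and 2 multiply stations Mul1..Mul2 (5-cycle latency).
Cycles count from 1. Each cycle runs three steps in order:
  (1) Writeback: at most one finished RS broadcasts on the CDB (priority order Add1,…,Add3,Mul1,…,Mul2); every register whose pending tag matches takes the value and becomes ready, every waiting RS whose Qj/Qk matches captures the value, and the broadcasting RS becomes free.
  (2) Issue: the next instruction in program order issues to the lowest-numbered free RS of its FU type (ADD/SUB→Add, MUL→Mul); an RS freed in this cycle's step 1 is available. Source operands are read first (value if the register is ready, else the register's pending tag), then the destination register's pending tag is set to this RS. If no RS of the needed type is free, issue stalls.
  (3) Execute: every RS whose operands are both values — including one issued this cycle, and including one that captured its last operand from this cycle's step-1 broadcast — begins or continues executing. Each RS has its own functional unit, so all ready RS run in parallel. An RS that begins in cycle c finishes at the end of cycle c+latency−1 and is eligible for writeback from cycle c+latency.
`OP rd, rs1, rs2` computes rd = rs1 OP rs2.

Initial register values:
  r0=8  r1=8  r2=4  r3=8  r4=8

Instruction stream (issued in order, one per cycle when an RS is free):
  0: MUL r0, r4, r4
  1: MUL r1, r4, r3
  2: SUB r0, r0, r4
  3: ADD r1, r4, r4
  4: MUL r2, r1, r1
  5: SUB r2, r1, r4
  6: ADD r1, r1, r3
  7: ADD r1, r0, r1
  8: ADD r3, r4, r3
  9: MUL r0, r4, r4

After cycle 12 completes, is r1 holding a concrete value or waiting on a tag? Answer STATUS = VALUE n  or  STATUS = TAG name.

STATUS = TAG Add1

  c1: issue MUL r0<-Mul1  regs: r0:Mul1,r1:8,r2:4,r3:8,r4:8
  c2: issue MUL r1<-Mul2  regs: r0:Mul1,r1:Mul2,r2:4,r3:8,r4:8
  c3: issue SUB r0<-Add1  regs: r0:Add1,r1:Mul2,r2:4,r3:8,r4:8
  c4: issue ADD r1<-Add2  regs: r0:Add1,r1:Add2,r2:4,r3:8,r4:8
  c5: stall  regs: r0:Add1,r1:Add2,r2:4,r3:8,r4:8
  c6: CDB Mul1=64; issue MUL r2<-Mul1  regs: r0:Add1,r1:Add2,r2:Mul1,r3:8,r4:8
  c7: CDB Add2=16; issue SUB r2<-Add2  regs: r0:Add1,r1:16,r2:Add2,r3:8,r4:8
  c8: CDB Mul2=64; issue ADD r1<-Add3  regs: r0:Add1,r1:Add3,r2:Add2,r3:8,r4:8
  c9: CDB Add1=56; issue ADD r1<-Add1  regs: r0:56,r1:Add1,r2:Add2,r3:8,r4:8
  c10: CDB Add2=8; issue ADD r3<-Add2  regs: r0:56,r1:Add1,r2:8,r3:Add2,r4:8
  c11: CDB Add3=24; issue MUL r0<-Mul2  regs: r0:Mul2,r1:Add1,r2:8,r3:Add2,r4:8
  c12: CDB Mul1=256  regs: r0:Mul2,r1:Add1,r2:8,r3:Add2,r4:8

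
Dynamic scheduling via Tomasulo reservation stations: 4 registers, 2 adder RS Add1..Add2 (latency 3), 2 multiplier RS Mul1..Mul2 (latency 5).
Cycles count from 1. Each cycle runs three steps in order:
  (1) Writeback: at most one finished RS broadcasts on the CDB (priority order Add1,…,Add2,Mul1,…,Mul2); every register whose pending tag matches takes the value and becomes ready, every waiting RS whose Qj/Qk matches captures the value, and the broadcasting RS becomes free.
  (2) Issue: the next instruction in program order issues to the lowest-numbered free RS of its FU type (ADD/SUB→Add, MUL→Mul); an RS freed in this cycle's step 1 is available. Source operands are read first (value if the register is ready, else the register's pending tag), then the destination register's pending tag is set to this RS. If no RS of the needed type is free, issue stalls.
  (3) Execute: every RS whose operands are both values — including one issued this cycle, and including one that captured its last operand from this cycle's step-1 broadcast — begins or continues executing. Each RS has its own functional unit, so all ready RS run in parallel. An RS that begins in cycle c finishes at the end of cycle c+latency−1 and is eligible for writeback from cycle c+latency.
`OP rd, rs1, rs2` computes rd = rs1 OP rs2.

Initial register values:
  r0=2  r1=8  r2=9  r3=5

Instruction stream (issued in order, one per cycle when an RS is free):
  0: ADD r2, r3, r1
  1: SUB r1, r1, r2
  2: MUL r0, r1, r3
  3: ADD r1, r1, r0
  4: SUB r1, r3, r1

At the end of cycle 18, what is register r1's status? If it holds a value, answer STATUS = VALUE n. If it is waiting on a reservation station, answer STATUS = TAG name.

c1: issue ADD r2<-Add1 | r0:2,r1:8,r2:Add1,r3:5
c2: issue SUB r1<-Add2 | r0:2,r1:Add2,r2:Add1,r3:5
c3: issue MUL r0<-Mul1 | r0:Mul1,r1:Add2,r2:Add1,r3:5
c4: CDB Add1=13; issue ADD r1<-Add1 | r0:Mul1,r1:Add1,r2:13,r3:5
c5: stall | r0:Mul1,r1:Add1,r2:13,r3:5
c6: stall | r0:Mul1,r1:Add1,r2:13,r3:5
c7: CDB Add2=-5; issue SUB r1<-Add2 | r0:Mul1,r1:Add2,r2:13,r3:5
c8: - | r0:Mul1,r1:Add2,r2:13,r3:5
c9: - | r0:Mul1,r1:Add2,r2:13,r3:5
c10: - | r0:Mul1,r1:Add2,r2:13,r3:5
c11: - | r0:Mul1,r1:Add2,r2:13,r3:5
c12: CDB Mul1=-25 | r0:-25,r1:Add2,r2:13,r3:5
c13: - | r0:-25,r1:Add2,r2:13,r3:5
c14: - | r0:-25,r1:Add2,r2:13,r3:5
c15: CDB Add1=-30 | r0:-25,r1:Add2,r2:13,r3:5
c16: - | r0:-25,r1:Add2,r2:13,r3:5
c17: - | r0:-25,r1:Add2,r2:13,r3:5
c18: CDB Add2=35 | r0:-25,r1:35,r2:13,r3:5

STATUS = VALUE 35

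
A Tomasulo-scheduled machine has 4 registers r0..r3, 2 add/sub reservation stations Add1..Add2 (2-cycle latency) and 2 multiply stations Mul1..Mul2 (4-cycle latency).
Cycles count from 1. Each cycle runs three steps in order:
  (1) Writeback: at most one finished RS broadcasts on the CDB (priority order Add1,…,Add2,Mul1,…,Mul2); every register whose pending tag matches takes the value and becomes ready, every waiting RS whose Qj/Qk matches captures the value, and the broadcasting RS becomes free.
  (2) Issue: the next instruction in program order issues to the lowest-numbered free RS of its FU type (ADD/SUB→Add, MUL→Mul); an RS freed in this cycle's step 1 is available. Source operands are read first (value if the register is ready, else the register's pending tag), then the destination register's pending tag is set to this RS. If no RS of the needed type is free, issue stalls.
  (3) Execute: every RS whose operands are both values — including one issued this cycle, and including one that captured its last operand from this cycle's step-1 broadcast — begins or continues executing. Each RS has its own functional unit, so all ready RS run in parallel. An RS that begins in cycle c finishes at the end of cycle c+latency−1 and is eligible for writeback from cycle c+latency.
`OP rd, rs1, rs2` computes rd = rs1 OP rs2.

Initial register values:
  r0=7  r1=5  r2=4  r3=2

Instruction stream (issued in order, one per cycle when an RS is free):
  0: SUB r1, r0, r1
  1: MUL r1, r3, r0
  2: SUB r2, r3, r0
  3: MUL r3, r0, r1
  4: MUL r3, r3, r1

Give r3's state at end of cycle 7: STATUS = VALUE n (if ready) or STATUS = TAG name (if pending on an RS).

  c1: issue SUB r1<-Add1  regs: r0:7,r1:Add1,r2:4,r3:2
  c2: issue MUL r1<-Mul1  regs: r0:7,r1:Mul1,r2:4,r3:2
  c3: CDB Add1=2; issue SUB r2<-Add1  regs: r0:7,r1:Mul1,r2:Add1,r3:2
  c4: issue MUL r3<-Mul2  regs: r0:7,r1:Mul1,r2:Add1,r3:Mul2
  c5: CDB Add1=-5; stall  regs: r0:7,r1:Mul1,r2:-5,r3:Mul2
  c6: CDB Mul1=14; issue MUL r3<-Mul1  regs: r0:7,r1:14,r2:-5,r3:Mul1
  c7: -  regs: r0:7,r1:14,r2:-5,r3:Mul1

STATUS = TAG Mul1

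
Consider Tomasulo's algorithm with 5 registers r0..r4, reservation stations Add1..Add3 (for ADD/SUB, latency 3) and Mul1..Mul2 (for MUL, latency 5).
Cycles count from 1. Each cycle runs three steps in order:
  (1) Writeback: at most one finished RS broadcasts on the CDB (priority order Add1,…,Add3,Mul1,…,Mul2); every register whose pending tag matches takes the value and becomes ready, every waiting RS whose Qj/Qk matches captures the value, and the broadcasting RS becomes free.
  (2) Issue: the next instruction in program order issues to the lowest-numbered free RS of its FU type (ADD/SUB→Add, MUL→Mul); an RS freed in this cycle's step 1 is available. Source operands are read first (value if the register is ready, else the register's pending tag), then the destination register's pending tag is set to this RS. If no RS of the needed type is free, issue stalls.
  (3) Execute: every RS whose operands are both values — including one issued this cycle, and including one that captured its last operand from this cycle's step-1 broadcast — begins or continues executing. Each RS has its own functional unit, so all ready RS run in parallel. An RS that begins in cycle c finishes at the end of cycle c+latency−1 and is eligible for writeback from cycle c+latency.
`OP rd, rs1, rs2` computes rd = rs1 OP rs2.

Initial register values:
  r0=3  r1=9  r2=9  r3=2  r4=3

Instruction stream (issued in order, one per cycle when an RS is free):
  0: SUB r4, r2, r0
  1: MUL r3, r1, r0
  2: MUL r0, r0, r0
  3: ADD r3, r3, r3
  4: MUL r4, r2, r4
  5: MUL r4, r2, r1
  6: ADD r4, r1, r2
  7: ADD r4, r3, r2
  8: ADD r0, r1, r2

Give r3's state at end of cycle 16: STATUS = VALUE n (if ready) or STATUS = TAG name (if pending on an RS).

STATUS = VALUE 54

c1: issue SUB r4<-Add1 | r0:3,r1:9,r2:9,r3:2,r4:Add1
c2: issue MUL r3<-Mul1 | r0:3,r1:9,r2:9,r3:Mul1,r4:Add1
c3: issue MUL r0<-Mul2 | r0:Mul2,r1:9,r2:9,r3:Mul1,r4:Add1
c4: CDB Add1=6; issue ADD r3<-Add1 | r0:Mul2,r1:9,r2:9,r3:Add1,r4:6
c5: stall | r0:Mul2,r1:9,r2:9,r3:Add1,r4:6
c6: stall | r0:Mul2,r1:9,r2:9,r3:Add1,r4:6
c7: CDB Mul1=27; issue MUL r4<-Mul1 | r0:Mul2,r1:9,r2:9,r3:Add1,r4:Mul1
c8: CDB Mul2=9; issue MUL r4<-Mul2 | r0:9,r1:9,r2:9,r3:Add1,r4:Mul2
c9: issue ADD r4<-Add2 | r0:9,r1:9,r2:9,r3:Add1,r4:Add2
c10: CDB Add1=54; issue ADD r4<-Add1 | r0:9,r1:9,r2:9,r3:54,r4:Add1
c11: issue ADD r0<-Add3 | r0:Add3,r1:9,r2:9,r3:54,r4:Add1
c12: CDB Add2=18 | r0:Add3,r1:9,r2:9,r3:54,r4:Add1
c13: CDB Add1=63 | r0:Add3,r1:9,r2:9,r3:54,r4:63
c14: CDB Add3=18 | r0:18,r1:9,r2:9,r3:54,r4:63
c15: CDB Mul1=54 | r0:18,r1:9,r2:9,r3:54,r4:63
c16: CDB Mul2=81 | r0:18,r1:9,r2:9,r3:54,r4:63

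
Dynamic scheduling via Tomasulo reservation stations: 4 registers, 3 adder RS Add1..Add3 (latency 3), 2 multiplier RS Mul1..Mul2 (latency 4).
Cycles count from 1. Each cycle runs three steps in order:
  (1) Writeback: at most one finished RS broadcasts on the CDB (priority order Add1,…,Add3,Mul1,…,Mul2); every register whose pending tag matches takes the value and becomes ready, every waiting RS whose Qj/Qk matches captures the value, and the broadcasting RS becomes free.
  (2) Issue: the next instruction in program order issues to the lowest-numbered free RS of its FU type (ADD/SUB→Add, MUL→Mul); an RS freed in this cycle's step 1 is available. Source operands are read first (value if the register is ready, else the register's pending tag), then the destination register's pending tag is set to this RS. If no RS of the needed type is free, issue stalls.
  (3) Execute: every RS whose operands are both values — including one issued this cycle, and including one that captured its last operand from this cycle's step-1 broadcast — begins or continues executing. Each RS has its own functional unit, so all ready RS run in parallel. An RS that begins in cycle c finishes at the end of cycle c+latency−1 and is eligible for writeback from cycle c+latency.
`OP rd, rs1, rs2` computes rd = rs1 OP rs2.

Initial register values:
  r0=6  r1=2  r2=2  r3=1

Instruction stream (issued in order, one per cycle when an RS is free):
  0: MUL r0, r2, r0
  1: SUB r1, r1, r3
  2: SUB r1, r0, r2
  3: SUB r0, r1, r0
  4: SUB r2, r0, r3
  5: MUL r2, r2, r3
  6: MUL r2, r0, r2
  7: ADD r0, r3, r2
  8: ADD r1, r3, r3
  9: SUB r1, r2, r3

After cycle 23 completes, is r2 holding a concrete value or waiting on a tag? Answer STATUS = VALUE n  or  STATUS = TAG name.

STATUS = VALUE 6

c1: issue MUL r0<-Mul1 | r0:Mul1,r1:2,r2:2,r3:1
c2: issue SUB r1<-Add1 | r0:Mul1,r1:Add1,r2:2,r3:1
c3: issue SUB r1<-Add2 | r0:Mul1,r1:Add2,r2:2,r3:1
c4: issue SUB r0<-Add3 | r0:Add3,r1:Add2,r2:2,r3:1
c5: CDB Add1=1; issue SUB r2<-Add1 | r0:Add3,r1:Add2,r2:Add1,r3:1
c6: CDB Mul1=12; issue MUL r2<-Mul1 | r0:Add3,r1:Add2,r2:Mul1,r3:1
c7: issue MUL r2<-Mul2 | r0:Add3,r1:Add2,r2:Mul2,r3:1
c8: stall | r0:Add3,r1:Add2,r2:Mul2,r3:1
c9: CDB Add2=10; issue ADD r0<-Add2 | r0:Add2,r1:10,r2:Mul2,r3:1
c10: stall | r0:Add2,r1:10,r2:Mul2,r3:1
c11: stall | r0:Add2,r1:10,r2:Mul2,r3:1
c12: CDB Add3=-2; issue ADD r1<-Add3 | r0:Add2,r1:Add3,r2:Mul2,r3:1
c13: stall | r0:Add2,r1:Add3,r2:Mul2,r3:1
c14: stall | r0:Add2,r1:Add3,r2:Mul2,r3:1
c15: CDB Add1=-3; issue SUB r1<-Add1 | r0:Add2,r1:Add1,r2:Mul2,r3:1
c16: CDB Add3=2 | r0:Add2,r1:Add1,r2:Mul2,r3:1
c17: - | r0:Add2,r1:Add1,r2:Mul2,r3:1
c18: - | r0:Add2,r1:Add1,r2:Mul2,r3:1
c19: CDB Mul1=-3 | r0:Add2,r1:Add1,r2:Mul2,r3:1
c20: - | r0:Add2,r1:Add1,r2:Mul2,r3:1
c21: - | r0:Add2,r1:Add1,r2:Mul2,r3:1
c22: - | r0:Add2,r1:Add1,r2:Mul2,r3:1
c23: CDB Mul2=6 | r0:Add2,r1:Add1,r2:6,r3:1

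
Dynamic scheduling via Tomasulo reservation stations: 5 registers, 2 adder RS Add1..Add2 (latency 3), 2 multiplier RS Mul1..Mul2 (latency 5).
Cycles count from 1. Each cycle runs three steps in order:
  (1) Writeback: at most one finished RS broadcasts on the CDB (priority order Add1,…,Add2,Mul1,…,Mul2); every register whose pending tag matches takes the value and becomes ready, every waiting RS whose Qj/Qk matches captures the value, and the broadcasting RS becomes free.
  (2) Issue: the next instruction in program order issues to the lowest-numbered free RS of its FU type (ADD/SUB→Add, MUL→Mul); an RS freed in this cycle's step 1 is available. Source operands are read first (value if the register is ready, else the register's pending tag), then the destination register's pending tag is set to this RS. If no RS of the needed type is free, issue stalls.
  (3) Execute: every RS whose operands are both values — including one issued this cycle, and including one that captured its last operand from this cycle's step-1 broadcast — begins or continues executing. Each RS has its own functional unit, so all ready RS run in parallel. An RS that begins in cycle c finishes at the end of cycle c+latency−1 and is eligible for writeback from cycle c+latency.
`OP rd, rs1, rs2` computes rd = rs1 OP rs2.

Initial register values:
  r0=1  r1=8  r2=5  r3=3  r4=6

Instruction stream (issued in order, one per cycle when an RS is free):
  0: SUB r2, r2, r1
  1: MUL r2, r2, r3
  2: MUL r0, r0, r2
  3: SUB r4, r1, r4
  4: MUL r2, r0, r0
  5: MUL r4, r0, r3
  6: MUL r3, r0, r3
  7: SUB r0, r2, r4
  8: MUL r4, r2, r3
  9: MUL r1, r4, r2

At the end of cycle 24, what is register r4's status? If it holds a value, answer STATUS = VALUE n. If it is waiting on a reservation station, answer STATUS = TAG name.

c1: issue SUB r2<-Add1 | r0:1,r1:8,r2:Add1,r3:3,r4:6
c2: issue MUL r2<-Mul1 | r0:1,r1:8,r2:Mul1,r3:3,r4:6
c3: issue MUL r0<-Mul2 | r0:Mul2,r1:8,r2:Mul1,r3:3,r4:6
c4: CDB Add1=-3; issue SUB r4<-Add1 | r0:Mul2,r1:8,r2:Mul1,r3:3,r4:Add1
c5: stall | r0:Mul2,r1:8,r2:Mul1,r3:3,r4:Add1
c6: stall | r0:Mul2,r1:8,r2:Mul1,r3:3,r4:Add1
c7: CDB Add1=2; stall | r0:Mul2,r1:8,r2:Mul1,r3:3,r4:2
c8: stall | r0:Mul2,r1:8,r2:Mul1,r3:3,r4:2
c9: CDB Mul1=-9; issue MUL r2<-Mul1 | r0:Mul2,r1:8,r2:Mul1,r3:3,r4:2
c10: stall | r0:Mul2,r1:8,r2:Mul1,r3:3,r4:2
c11: stall | r0:Mul2,r1:8,r2:Mul1,r3:3,r4:2
c12: stall | r0:Mul2,r1:8,r2:Mul1,r3:3,r4:2
c13: stall | r0:Mul2,r1:8,r2:Mul1,r3:3,r4:2
c14: CDB Mul2=-9; issue MUL r4<-Mul2 | r0:-9,r1:8,r2:Mul1,r3:3,r4:Mul2
c15: stall | r0:-9,r1:8,r2:Mul1,r3:3,r4:Mul2
c16: stall | r0:-9,r1:8,r2:Mul1,r3:3,r4:Mul2
c17: stall | r0:-9,r1:8,r2:Mul1,r3:3,r4:Mul2
c18: stall | r0:-9,r1:8,r2:Mul1,r3:3,r4:Mul2
c19: CDB Mul1=81; issue MUL r3<-Mul1 | r0:-9,r1:8,r2:81,r3:Mul1,r4:Mul2
c20: CDB Mul2=-27; issue SUB r0<-Add1 | r0:Add1,r1:8,r2:81,r3:Mul1,r4:-27
c21: issue MUL r4<-Mul2 | r0:Add1,r1:8,r2:81,r3:Mul1,r4:Mul2
c22: stall | r0:Add1,r1:8,r2:81,r3:Mul1,r4:Mul2
c23: CDB Add1=108; stall | r0:108,r1:8,r2:81,r3:Mul1,r4:Mul2
c24: CDB Mul1=-27; issue MUL r1<-Mul1 | r0:108,r1:Mul1,r2:81,r3:-27,r4:Mul2

STATUS = TAG Mul2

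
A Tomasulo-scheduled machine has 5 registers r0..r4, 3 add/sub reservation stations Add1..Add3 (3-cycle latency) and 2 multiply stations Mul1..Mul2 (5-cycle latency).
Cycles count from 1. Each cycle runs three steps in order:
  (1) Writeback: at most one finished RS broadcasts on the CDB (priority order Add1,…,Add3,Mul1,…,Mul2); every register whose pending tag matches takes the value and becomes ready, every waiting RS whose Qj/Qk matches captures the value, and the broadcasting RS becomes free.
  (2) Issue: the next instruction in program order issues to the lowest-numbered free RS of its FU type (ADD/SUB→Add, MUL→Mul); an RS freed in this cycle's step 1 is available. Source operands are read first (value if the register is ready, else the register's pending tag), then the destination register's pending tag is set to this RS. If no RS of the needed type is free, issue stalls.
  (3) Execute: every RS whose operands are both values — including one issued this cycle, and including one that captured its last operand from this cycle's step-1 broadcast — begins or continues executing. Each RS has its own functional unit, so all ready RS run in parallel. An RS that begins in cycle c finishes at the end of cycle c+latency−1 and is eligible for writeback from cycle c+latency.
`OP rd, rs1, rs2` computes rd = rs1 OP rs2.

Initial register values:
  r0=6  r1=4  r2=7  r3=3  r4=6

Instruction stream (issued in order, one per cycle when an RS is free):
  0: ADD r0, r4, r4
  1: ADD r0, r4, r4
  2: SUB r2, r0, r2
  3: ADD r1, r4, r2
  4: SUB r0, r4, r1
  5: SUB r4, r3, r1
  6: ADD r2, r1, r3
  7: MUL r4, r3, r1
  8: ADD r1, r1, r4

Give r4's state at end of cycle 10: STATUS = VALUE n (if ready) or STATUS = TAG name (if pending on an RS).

STATUS = TAG Add3

  c1: issue ADD r0<-Add1  regs: r0:Add1,r1:4,r2:7,r3:3,r4:6
  c2: issue ADD r0<-Add2  regs: r0:Add2,r1:4,r2:7,r3:3,r4:6
  c3: issue SUB r2<-Add3  regs: r0:Add2,r1:4,r2:Add3,r3:3,r4:6
  c4: CDB Add1=12; issue ADD r1<-Add1  regs: r0:Add2,r1:Add1,r2:Add3,r3:3,r4:6
  c5: CDB Add2=12; issue SUB r0<-Add2  regs: r0:Add2,r1:Add1,r2:Add3,r3:3,r4:6
  c6: stall  regs: r0:Add2,r1:Add1,r2:Add3,r3:3,r4:6
  c7: stall  regs: r0:Add2,r1:Add1,r2:Add3,r3:3,r4:6
  c8: CDB Add3=5; issue SUB r4<-Add3  regs: r0:Add2,r1:Add1,r2:5,r3:3,r4:Add3
  c9: stall  regs: r0:Add2,r1:Add1,r2:5,r3:3,r4:Add3
  c10: stall  regs: r0:Add2,r1:Add1,r2:5,r3:3,r4:Add3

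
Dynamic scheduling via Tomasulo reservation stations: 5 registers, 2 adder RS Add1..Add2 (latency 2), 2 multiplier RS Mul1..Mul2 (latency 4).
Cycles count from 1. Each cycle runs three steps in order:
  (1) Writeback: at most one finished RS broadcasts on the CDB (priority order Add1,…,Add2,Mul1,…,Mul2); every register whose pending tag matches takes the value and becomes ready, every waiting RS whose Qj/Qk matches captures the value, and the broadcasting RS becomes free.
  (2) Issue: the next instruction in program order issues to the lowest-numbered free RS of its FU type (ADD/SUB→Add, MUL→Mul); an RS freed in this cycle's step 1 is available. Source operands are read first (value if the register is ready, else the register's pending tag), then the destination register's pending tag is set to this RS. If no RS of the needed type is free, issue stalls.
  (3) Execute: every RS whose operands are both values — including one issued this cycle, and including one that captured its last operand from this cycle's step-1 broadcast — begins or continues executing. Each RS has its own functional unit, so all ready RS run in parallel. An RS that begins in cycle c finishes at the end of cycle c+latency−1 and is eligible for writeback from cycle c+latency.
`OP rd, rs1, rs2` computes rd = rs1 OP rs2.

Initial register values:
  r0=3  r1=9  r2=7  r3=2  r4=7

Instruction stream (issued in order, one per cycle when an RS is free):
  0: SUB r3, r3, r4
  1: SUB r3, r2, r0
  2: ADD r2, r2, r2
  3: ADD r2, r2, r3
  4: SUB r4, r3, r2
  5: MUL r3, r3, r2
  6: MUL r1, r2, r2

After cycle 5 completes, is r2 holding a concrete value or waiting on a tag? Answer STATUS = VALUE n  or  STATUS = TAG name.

STATUS = TAG Add2

cycle 1: issue SUB r3<-Add1 // r0:3,r1:9,r2:7,r3:Add1,r4:7
cycle 2: issue SUB r3<-Add2 // r0:3,r1:9,r2:7,r3:Add2,r4:7
cycle 3: CDB Add1=-5; issue ADD r2<-Add1 // r0:3,r1:9,r2:Add1,r3:Add2,r4:7
cycle 4: CDB Add2=4; issue ADD r2<-Add2 // r0:3,r1:9,r2:Add2,r3:4,r4:7
cycle 5: CDB Add1=14; issue SUB r4<-Add1 // r0:3,r1:9,r2:Add2,r3:4,r4:Add1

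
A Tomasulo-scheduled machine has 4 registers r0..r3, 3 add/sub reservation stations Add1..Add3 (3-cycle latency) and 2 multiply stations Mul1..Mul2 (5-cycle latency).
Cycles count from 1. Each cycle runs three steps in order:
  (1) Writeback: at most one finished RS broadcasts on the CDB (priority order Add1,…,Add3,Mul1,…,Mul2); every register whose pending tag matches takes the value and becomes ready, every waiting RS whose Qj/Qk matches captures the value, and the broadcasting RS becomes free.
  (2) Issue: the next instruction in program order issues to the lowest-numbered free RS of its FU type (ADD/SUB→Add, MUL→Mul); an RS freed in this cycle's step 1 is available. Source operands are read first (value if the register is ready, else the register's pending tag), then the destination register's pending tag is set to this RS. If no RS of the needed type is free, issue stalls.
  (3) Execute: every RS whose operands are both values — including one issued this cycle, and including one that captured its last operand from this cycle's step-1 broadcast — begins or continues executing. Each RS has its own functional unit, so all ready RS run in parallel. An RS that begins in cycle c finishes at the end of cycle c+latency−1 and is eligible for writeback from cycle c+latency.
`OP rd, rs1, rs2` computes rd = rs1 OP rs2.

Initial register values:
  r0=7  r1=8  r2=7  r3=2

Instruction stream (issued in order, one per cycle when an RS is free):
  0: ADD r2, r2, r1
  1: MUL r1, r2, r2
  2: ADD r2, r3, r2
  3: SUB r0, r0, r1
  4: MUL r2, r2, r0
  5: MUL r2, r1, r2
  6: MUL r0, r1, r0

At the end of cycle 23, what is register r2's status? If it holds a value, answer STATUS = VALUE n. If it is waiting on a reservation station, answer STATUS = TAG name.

cycle 1: issue ADD r2<-Add1 // r0:7,r1:8,r2:Add1,r3:2
cycle 2: issue MUL r1<-Mul1 // r0:7,r1:Mul1,r2:Add1,r3:2
cycle 3: issue ADD r2<-Add2 // r0:7,r1:Mul1,r2:Add2,r3:2
cycle 4: CDB Add1=15; issue SUB r0<-Add1 // r0:Add1,r1:Mul1,r2:Add2,r3:2
cycle 5: issue MUL r2<-Mul2 // r0:Add1,r1:Mul1,r2:Mul2,r3:2
cycle 6: stall // r0:Add1,r1:Mul1,r2:Mul2,r3:2
cycle 7: CDB Add2=17; stall // r0:Add1,r1:Mul1,r2:Mul2,r3:2
cycle 8: stall // r0:Add1,r1:Mul1,r2:Mul2,r3:2
cycle 9: CDB Mul1=225; issue MUL r2<-Mul1 // r0:Add1,r1:225,r2:Mul1,r3:2
cycle 10: stall // r0:Add1,r1:225,r2:Mul1,r3:2
cycle 11: stall // r0:Add1,r1:225,r2:Mul1,r3:2
cycle 12: CDB Add1=-218; stall // r0:-218,r1:225,r2:Mul1,r3:2
cycle 13: stall // r0:-218,r1:225,r2:Mul1,r3:2
cycle 14: stall // r0:-218,r1:225,r2:Mul1,r3:2
cycle 15: stall // r0:-218,r1:225,r2:Mul1,r3:2
cycle 16: stall // r0:-218,r1:225,r2:Mul1,r3:2
cycle 17: CDB Mul2=-3706; issue MUL r0<-Mul2 // r0:Mul2,r1:225,r2:Mul1,r3:2
cycle 18: - // r0:Mul2,r1:225,r2:Mul1,r3:2
cycle 19: - // r0:Mul2,r1:225,r2:Mul1,r3:2
cycle 20: - // r0:Mul2,r1:225,r2:Mul1,r3:2
cycle 21: - // r0:Mul2,r1:225,r2:Mul1,r3:2
cycle 22: CDB Mul1=-833850 // r0:Mul2,r1:225,r2:-833850,r3:2
cycle 23: CDB Mul2=-49050 // r0:-49050,r1:225,r2:-833850,r3:2

STATUS = VALUE -833850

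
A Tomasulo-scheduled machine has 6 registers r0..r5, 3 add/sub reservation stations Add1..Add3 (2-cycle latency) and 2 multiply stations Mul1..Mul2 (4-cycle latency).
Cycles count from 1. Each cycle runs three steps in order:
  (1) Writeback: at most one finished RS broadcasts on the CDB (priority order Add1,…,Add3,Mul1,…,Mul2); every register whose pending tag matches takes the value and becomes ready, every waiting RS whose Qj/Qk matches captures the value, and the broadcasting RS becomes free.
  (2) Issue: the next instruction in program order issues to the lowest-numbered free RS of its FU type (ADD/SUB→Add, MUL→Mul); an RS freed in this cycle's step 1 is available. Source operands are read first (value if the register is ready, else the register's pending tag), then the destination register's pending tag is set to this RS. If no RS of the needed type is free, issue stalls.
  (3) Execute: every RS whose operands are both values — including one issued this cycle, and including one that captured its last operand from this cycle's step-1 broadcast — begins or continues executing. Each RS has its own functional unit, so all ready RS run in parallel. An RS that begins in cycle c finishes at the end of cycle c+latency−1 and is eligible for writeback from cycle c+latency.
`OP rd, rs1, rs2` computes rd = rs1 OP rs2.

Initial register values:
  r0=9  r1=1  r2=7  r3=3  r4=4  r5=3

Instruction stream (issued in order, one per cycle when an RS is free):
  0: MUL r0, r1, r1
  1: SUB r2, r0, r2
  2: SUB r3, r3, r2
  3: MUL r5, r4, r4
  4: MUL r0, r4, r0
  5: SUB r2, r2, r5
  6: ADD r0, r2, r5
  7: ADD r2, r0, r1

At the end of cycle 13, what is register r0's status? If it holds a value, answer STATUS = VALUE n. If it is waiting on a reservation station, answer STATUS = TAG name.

c1: issue MUL r0<-Mul1 | r0:Mul1,r1:1,r2:7,r3:3,r4:4,r5:3
c2: issue SUB r2<-Add1 | r0:Mul1,r1:1,r2:Add1,r3:3,r4:4,r5:3
c3: issue SUB r3<-Add2 | r0:Mul1,r1:1,r2:Add1,r3:Add2,r4:4,r5:3
c4: issue MUL r5<-Mul2 | r0:Mul1,r1:1,r2:Add1,r3:Add2,r4:4,r5:Mul2
c5: CDB Mul1=1; issue MUL r0<-Mul1 | r0:Mul1,r1:1,r2:Add1,r3:Add2,r4:4,r5:Mul2
c6: issue SUB r2<-Add3 | r0:Mul1,r1:1,r2:Add3,r3:Add2,r4:4,r5:Mul2
c7: CDB Add1=-6; issue ADD r0<-Add1 | r0:Add1,r1:1,r2:Add3,r3:Add2,r4:4,r5:Mul2
c8: CDB Mul2=16; stall | r0:Add1,r1:1,r2:Add3,r3:Add2,r4:4,r5:16
c9: CDB Add2=9; issue ADD r2<-Add2 | r0:Add1,r1:1,r2:Add2,r3:9,r4:4,r5:16
c10: CDB Add3=-22 | r0:Add1,r1:1,r2:Add2,r3:9,r4:4,r5:16
c11: CDB Mul1=4 | r0:Add1,r1:1,r2:Add2,r3:9,r4:4,r5:16
c12: CDB Add1=-6 | r0:-6,r1:1,r2:Add2,r3:9,r4:4,r5:16
c13: - | r0:-6,r1:1,r2:Add2,r3:9,r4:4,r5:16

STATUS = VALUE -6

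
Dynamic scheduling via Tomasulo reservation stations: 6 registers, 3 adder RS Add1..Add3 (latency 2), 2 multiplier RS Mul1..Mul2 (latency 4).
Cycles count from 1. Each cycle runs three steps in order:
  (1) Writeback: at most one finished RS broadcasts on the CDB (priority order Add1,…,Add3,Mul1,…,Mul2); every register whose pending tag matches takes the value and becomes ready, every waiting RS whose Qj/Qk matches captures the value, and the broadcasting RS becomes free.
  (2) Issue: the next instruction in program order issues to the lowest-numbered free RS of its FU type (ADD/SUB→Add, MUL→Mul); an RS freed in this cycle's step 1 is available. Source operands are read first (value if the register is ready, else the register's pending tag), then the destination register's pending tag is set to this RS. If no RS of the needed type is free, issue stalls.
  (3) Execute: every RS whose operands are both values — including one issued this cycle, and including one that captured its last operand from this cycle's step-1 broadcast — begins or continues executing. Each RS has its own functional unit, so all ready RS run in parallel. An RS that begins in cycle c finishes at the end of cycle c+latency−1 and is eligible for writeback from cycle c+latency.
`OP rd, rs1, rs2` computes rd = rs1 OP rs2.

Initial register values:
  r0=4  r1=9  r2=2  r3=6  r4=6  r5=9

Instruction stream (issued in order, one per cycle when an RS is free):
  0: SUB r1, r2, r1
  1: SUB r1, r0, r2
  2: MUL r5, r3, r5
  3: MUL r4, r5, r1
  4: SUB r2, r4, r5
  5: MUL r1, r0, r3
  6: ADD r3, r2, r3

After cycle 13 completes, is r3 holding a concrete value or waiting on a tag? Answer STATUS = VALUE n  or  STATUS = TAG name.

STATUS = TAG Add2

cycle 1: issue SUB r1<-Add1 // r0:4,r1:Add1,r2:2,r3:6,r4:6,r5:9
cycle 2: issue SUB r1<-Add2 // r0:4,r1:Add2,r2:2,r3:6,r4:6,r5:9
cycle 3: CDB Add1=-7; issue MUL r5<-Mul1 // r0:4,r1:Add2,r2:2,r3:6,r4:6,r5:Mul1
cycle 4: CDB Add2=2; issue MUL r4<-Mul2 // r0:4,r1:2,r2:2,r3:6,r4:Mul2,r5:Mul1
cycle 5: issue SUB r2<-Add1 // r0:4,r1:2,r2:Add1,r3:6,r4:Mul2,r5:Mul1
cycle 6: stall // r0:4,r1:2,r2:Add1,r3:6,r4:Mul2,r5:Mul1
cycle 7: CDB Mul1=54; issue MUL r1<-Mul1 // r0:4,r1:Mul1,r2:Add1,r3:6,r4:Mul2,r5:54
cycle 8: issue ADD r3<-Add2 // r0:4,r1:Mul1,r2:Add1,r3:Add2,r4:Mul2,r5:54
cycle 9: - // r0:4,r1:Mul1,r2:Add1,r3:Add2,r4:Mul2,r5:54
cycle 10: - // r0:4,r1:Mul1,r2:Add1,r3:Add2,r4:Mul2,r5:54
cycle 11: CDB Mul1=24 // r0:4,r1:24,r2:Add1,r3:Add2,r4:Mul2,r5:54
cycle 12: CDB Mul2=108 // r0:4,r1:24,r2:Add1,r3:Add2,r4:108,r5:54
cycle 13: - // r0:4,r1:24,r2:Add1,r3:Add2,r4:108,r5:54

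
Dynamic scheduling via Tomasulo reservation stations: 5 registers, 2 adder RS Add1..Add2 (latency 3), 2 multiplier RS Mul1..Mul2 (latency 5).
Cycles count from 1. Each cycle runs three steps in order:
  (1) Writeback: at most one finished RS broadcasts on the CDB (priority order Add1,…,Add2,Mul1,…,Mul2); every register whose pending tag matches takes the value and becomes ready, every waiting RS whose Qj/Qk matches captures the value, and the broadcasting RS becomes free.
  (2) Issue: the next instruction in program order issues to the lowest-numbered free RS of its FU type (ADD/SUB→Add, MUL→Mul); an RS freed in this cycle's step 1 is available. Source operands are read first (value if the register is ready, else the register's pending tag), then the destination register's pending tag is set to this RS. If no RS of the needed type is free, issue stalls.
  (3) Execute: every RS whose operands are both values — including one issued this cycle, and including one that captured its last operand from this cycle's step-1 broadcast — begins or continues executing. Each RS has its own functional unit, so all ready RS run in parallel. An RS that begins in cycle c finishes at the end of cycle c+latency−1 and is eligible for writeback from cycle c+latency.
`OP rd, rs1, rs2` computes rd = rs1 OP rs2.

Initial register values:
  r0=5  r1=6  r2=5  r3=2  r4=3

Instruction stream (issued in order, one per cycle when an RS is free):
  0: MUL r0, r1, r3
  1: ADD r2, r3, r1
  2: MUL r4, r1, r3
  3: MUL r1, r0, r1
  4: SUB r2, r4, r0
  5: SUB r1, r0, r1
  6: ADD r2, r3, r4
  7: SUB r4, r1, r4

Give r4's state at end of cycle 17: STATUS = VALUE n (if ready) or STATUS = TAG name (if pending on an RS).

STATUS = TAG Add1

  c1: issue MUL r0<-Mul1  regs: r0:Mul1,r1:6,r2:5,r3:2,r4:3
  c2: issue ADD r2<-Add1  regs: r0:Mul1,r1:6,r2:Add1,r3:2,r4:3
  c3: issue MUL r4<-Mul2  regs: r0:Mul1,r1:6,r2:Add1,r3:2,r4:Mul2
  c4: stall  regs: r0:Mul1,r1:6,r2:Add1,r3:2,r4:Mul2
  c5: CDB Add1=8; stall  regs: r0:Mul1,r1:6,r2:8,r3:2,r4:Mul2
  c6: CDB Mul1=12; issue MUL r1<-Mul1  regs: r0:12,r1:Mul1,r2:8,r3:2,r4:Mul2
  c7: issue SUB r2<-Add1  regs: r0:12,r1:Mul1,r2:Add1,r3:2,r4:Mul2
  c8: CDB Mul2=12; issue SUB r1<-Add2  regs: r0:12,r1:Add2,r2:Add1,r3:2,r4:12
  c9: stall  regs: r0:12,r1:Add2,r2:Add1,r3:2,r4:12
  c10: stall  regs: r0:12,r1:Add2,r2:Add1,r3:2,r4:12
  c11: CDB Add1=0; issue ADD r2<-Add1  regs: r0:12,r1:Add2,r2:Add1,r3:2,r4:12
  c12: CDB Mul1=72; stall  regs: r0:12,r1:Add2,r2:Add1,r3:2,r4:12
  c13: stall  regs: r0:12,r1:Add2,r2:Add1,r3:2,r4:12
  c14: CDB Add1=14; issue SUB r4<-Add1  regs: r0:12,r1:Add2,r2:14,r3:2,r4:Add1
  c15: CDB Add2=-60  regs: r0:12,r1:-60,r2:14,r3:2,r4:Add1
  c16: -  regs: r0:12,r1:-60,r2:14,r3:2,r4:Add1
  c17: -  regs: r0:12,r1:-60,r2:14,r3:2,r4:Add1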